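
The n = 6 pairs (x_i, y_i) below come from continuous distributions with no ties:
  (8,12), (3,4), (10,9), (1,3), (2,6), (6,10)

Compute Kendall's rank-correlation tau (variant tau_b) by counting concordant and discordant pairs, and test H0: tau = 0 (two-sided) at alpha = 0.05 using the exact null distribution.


Step 1: Enumerate the 15 unordered pairs (i,j) with i<j and classify each by sign(x_j-x_i) * sign(y_j-y_i).
  (1,2):dx=-5,dy=-8->C; (1,3):dx=+2,dy=-3->D; (1,4):dx=-7,dy=-9->C; (1,5):dx=-6,dy=-6->C
  (1,6):dx=-2,dy=-2->C; (2,3):dx=+7,dy=+5->C; (2,4):dx=-2,dy=-1->C; (2,5):dx=-1,dy=+2->D
  (2,6):dx=+3,dy=+6->C; (3,4):dx=-9,dy=-6->C; (3,5):dx=-8,dy=-3->C; (3,6):dx=-4,dy=+1->D
  (4,5):dx=+1,dy=+3->C; (4,6):dx=+5,dy=+7->C; (5,6):dx=+4,dy=+4->C
Step 2: C = 12, D = 3, total pairs = 15.
Step 3: tau = (C - D)/(n(n-1)/2) = (12 - 3)/15 = 0.600000.
Step 4: Exact two-sided p-value (enumerate n! = 720 permutations of y under H0): p = 0.136111.
Step 5: alpha = 0.05. fail to reject H0.

tau_b = 0.6000 (C=12, D=3), p = 0.136111, fail to reject H0.


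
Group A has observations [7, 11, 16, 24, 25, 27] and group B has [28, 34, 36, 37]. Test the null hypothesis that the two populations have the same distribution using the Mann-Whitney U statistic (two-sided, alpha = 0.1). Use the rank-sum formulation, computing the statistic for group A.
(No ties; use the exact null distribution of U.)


Step 1: Combine and sort all 10 observations; assign midranks.
sorted (value, group): (7,X), (11,X), (16,X), (24,X), (25,X), (27,X), (28,Y), (34,Y), (36,Y), (37,Y)
ranks: 7->1, 11->2, 16->3, 24->4, 25->5, 27->6, 28->7, 34->8, 36->9, 37->10
Step 2: Rank sum for X: R1 = 1 + 2 + 3 + 4 + 5 + 6 = 21.
Step 3: U_X = R1 - n1(n1+1)/2 = 21 - 6*7/2 = 21 - 21 = 0.
       U_Y = n1*n2 - U_X = 24 - 0 = 24.
Step 4: No ties, so the exact null distribution of U (based on enumerating the C(10,6) = 210 equally likely rank assignments) gives the two-sided p-value.
Step 5: p-value = 0.009524; compare to alpha = 0.1. reject H0.

U_X = 0, p = 0.009524, reject H0 at alpha = 0.1.


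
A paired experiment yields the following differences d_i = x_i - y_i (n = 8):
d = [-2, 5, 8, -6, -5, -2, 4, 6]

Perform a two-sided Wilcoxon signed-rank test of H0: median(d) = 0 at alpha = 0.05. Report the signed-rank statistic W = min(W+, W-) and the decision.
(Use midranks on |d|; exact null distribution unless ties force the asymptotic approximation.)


Step 1: Drop any zero differences (none here) and take |d_i|.
|d| = [2, 5, 8, 6, 5, 2, 4, 6]
Step 2: Midrank |d_i| (ties get averaged ranks).
ranks: |2|->1.5, |5|->4.5, |8|->8, |6|->6.5, |5|->4.5, |2|->1.5, |4|->3, |6|->6.5
Step 3: Attach original signs; sum ranks with positive sign and with negative sign.
W+ = 4.5 + 8 + 3 + 6.5 = 22
W- = 1.5 + 6.5 + 4.5 + 1.5 = 14
(Check: W+ + W- = 36 should equal n(n+1)/2 = 36.)
Step 4: Test statistic W = min(W+, W-) = 14.
Step 5: Ties in |d|, so use the tie-corrected normal approximation.
        E[W] = n(n+1)/4 = 8*9/4 = 18.
        Tie groups: |d|=2 (t=2), |d|=5 (t=2), |d|=6 (t=2); sum(t^3 - t) = 18.
        Var[W] = n(n+1)(2n+1)/24 - sum(t^3-t)/48 = 1224/24 - 18/48 = 50.625.
        z = (W - E[W]) / sqrt(Var[W]) = (14 - 18) / 7.1151 = -0.5622.
        Two-sided p = 2*Phi(z) = 0.573992.
Step 6: alpha = 0.05. fail to reject H0.

W+ = 22, W- = 14, W = min = 14, p = 0.573992, fail to reject H0.


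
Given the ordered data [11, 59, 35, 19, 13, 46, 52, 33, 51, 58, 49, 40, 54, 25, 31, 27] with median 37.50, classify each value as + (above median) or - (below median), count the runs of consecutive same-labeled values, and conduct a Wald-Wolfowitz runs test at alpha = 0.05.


Step 1: Compute median = 37.50; label A = above, B = below.
Labels in order: BABBBAABAAAAABBB  (n_A = 8, n_B = 8)
Step 2: Count runs R = 7.
Step 3: Under H0 (random ordering), E[R] = 2*n_A*n_B/(n_A+n_B) + 1 = 2*8*8/16 + 1 = 9.0000.
        Var[R] = 2*n_A*n_B*(2*n_A*n_B - n_A - n_B) / ((n_A+n_B)^2 * (n_A+n_B-1)) = 14336/3840 = 3.7333.
        SD[R] = 1.9322.
Step 4: Continuity-corrected z = (R + 0.5 - E[R]) / SD[R] = (7 + 0.5 - 9.0000) / 1.9322 = -0.7763.
Step 5: Two-sided p-value via normal approximation = 2*(1 - Phi(|z|)) = 0.437558.
Step 6: alpha = 0.05. fail to reject H0.

R = 7, z = -0.7763, p = 0.437558, fail to reject H0.


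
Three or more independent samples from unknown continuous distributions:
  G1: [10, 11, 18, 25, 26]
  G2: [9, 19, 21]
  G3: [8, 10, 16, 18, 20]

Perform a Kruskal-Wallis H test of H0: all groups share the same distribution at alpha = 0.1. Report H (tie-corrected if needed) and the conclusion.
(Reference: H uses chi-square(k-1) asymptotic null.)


Step 1: Combine all N = 13 observations and assign midranks.
sorted (value, group, rank): (8,G3,1), (9,G2,2), (10,G1,3.5), (10,G3,3.5), (11,G1,5), (16,G3,6), (18,G1,7.5), (18,G3,7.5), (19,G2,9), (20,G3,10), (21,G2,11), (25,G1,12), (26,G1,13)
Step 2: Sum ranks within each group.
R_1 = 41 (n_1 = 5)
R_2 = 22 (n_2 = 3)
R_3 = 28 (n_3 = 5)
Step 3: H = 12/(N(N+1)) * sum(R_i^2/n_i) - 3(N+1)
     = 12/(13*14) * (41^2/5 + 22^2/3 + 28^2/5) - 3*14
     = 0.065934 * 654.333 - 42
     = 1.142857.
Step 4: Ties present; correction factor C = 1 - 12/(13^3 - 13) = 0.994505. Corrected H = 1.142857 / 0.994505 = 1.149171.
Step 5: Under H0, H ~ chi^2(2); p-value = 0.562938.
Step 6: alpha = 0.1. fail to reject H0.

H = 1.1492, df = 2, p = 0.562938, fail to reject H0.


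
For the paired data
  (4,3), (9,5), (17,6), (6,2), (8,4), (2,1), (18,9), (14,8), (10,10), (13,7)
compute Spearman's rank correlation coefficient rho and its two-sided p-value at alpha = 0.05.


Step 1: Rank x and y separately (midranks; no ties here).
rank(x): 4->2, 9->5, 17->9, 6->3, 8->4, 2->1, 18->10, 14->8, 10->6, 13->7
rank(y): 3->3, 5->5, 6->6, 2->2, 4->4, 1->1, 9->9, 8->8, 10->10, 7->7
Step 2: d_i = R_x(i) - R_y(i); compute d_i^2.
  (2-3)^2=1, (5-5)^2=0, (9-6)^2=9, (3-2)^2=1, (4-4)^2=0, (1-1)^2=0, (10-9)^2=1, (8-8)^2=0, (6-10)^2=16, (7-7)^2=0
sum(d^2) = 28.
Step 3: rho = 1 - 6*28 / (10*(10^2 - 1)) = 1 - 168/990 = 0.830303.
Step 4: Under H0, t = rho * sqrt((n-2)/(1-rho^2)) = 4.2139 ~ t(8).
Step 5: Two-sided p-value from the t-distribution with 8 df = 0.002940.
Step 6: alpha = 0.05. reject H0.

rho = 0.8303, p = 0.002940, reject H0 at alpha = 0.05.


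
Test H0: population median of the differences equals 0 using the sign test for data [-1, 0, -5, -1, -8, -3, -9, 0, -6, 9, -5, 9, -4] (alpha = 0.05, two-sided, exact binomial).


Step 1: Discard zero differences. Original n = 13; n_eff = number of nonzero differences = 11.
Nonzero differences (with sign): -1, -5, -1, -8, -3, -9, -6, +9, -5, +9, -4
Step 2: Count signs: positive = 2, negative = 9.
Step 3: Under H0: P(positive) = 0.5, so the number of positives S ~ Bin(11, 0.5).
Step 4: Two-sided exact p-value = sum of Bin(11,0.5) probabilities at or below the observed probability = 0.065430.
Step 5: alpha = 0.05. fail to reject H0.

n_eff = 11, pos = 2, neg = 9, p = 0.065430, fail to reject H0.


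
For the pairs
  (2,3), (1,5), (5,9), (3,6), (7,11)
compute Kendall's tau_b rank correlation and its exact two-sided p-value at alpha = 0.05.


Step 1: Enumerate the 10 unordered pairs (i,j) with i<j and classify each by sign(x_j-x_i) * sign(y_j-y_i).
  (1,2):dx=-1,dy=+2->D; (1,3):dx=+3,dy=+6->C; (1,4):dx=+1,dy=+3->C; (1,5):dx=+5,dy=+8->C
  (2,3):dx=+4,dy=+4->C; (2,4):dx=+2,dy=+1->C; (2,5):dx=+6,dy=+6->C; (3,4):dx=-2,dy=-3->C
  (3,5):dx=+2,dy=+2->C; (4,5):dx=+4,dy=+5->C
Step 2: C = 9, D = 1, total pairs = 10.
Step 3: tau = (C - D)/(n(n-1)/2) = (9 - 1)/10 = 0.800000.
Step 4: Exact two-sided p-value (enumerate n! = 120 permutations of y under H0): p = 0.083333.
Step 5: alpha = 0.05. fail to reject H0.

tau_b = 0.8000 (C=9, D=1), p = 0.083333, fail to reject H0.


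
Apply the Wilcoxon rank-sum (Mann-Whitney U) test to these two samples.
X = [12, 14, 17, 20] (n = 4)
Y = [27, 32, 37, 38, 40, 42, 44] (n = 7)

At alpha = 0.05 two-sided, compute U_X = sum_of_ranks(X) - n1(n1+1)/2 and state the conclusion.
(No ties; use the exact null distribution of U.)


Step 1: Combine and sort all 11 observations; assign midranks.
sorted (value, group): (12,X), (14,X), (17,X), (20,X), (27,Y), (32,Y), (37,Y), (38,Y), (40,Y), (42,Y), (44,Y)
ranks: 12->1, 14->2, 17->3, 20->4, 27->5, 32->6, 37->7, 38->8, 40->9, 42->10, 44->11
Step 2: Rank sum for X: R1 = 1 + 2 + 3 + 4 = 10.
Step 3: U_X = R1 - n1(n1+1)/2 = 10 - 4*5/2 = 10 - 10 = 0.
       U_Y = n1*n2 - U_X = 28 - 0 = 28.
Step 4: No ties, so the exact null distribution of U (based on enumerating the C(11,4) = 330 equally likely rank assignments) gives the two-sided p-value.
Step 5: p-value = 0.006061; compare to alpha = 0.05. reject H0.

U_X = 0, p = 0.006061, reject H0 at alpha = 0.05.


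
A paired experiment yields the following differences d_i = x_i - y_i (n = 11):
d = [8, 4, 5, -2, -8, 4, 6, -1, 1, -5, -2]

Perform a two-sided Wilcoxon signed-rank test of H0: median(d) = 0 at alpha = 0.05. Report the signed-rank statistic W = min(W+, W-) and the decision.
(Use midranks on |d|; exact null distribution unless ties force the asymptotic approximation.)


Step 1: Drop any zero differences (none here) and take |d_i|.
|d| = [8, 4, 5, 2, 8, 4, 6, 1, 1, 5, 2]
Step 2: Midrank |d_i| (ties get averaged ranks).
ranks: |8|->10.5, |4|->5.5, |5|->7.5, |2|->3.5, |8|->10.5, |4|->5.5, |6|->9, |1|->1.5, |1|->1.5, |5|->7.5, |2|->3.5
Step 3: Attach original signs; sum ranks with positive sign and with negative sign.
W+ = 10.5 + 5.5 + 7.5 + 5.5 + 9 + 1.5 = 39.5
W- = 3.5 + 10.5 + 1.5 + 7.5 + 3.5 = 26.5
(Check: W+ + W- = 66 should equal n(n+1)/2 = 66.)
Step 4: Test statistic W = min(W+, W-) = 26.5.
Step 5: Ties in |d|, so use the tie-corrected normal approximation.
        E[W] = n(n+1)/4 = 11*12/4 = 33.
        Tie groups: |d|=1 (t=2), |d|=2 (t=2), |d|=4 (t=2), |d|=5 (t=2), |d|=8 (t=2); sum(t^3 - t) = 30.
        Var[W] = n(n+1)(2n+1)/24 - sum(t^3-t)/48 = 3036/24 - 30/48 = 125.875.
        z = (W - E[W]) / sqrt(Var[W]) = (26.5 - 33) / 11.2194 = -0.5794.
        Two-sided p = 2*Phi(z) = 0.562351.
Step 6: alpha = 0.05. fail to reject H0.

W+ = 39.5, W- = 26.5, W = min = 26.5, p = 0.562351, fail to reject H0.


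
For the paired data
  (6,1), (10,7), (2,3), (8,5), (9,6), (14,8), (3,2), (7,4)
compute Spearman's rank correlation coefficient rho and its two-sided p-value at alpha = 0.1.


Step 1: Rank x and y separately (midranks; no ties here).
rank(x): 6->3, 10->7, 2->1, 8->5, 9->6, 14->8, 3->2, 7->4
rank(y): 1->1, 7->7, 3->3, 5->5, 6->6, 8->8, 2->2, 4->4
Step 2: d_i = R_x(i) - R_y(i); compute d_i^2.
  (3-1)^2=4, (7-7)^2=0, (1-3)^2=4, (5-5)^2=0, (6-6)^2=0, (8-8)^2=0, (2-2)^2=0, (4-4)^2=0
sum(d^2) = 8.
Step 3: rho = 1 - 6*8 / (8*(8^2 - 1)) = 1 - 48/504 = 0.904762.
Step 4: Under H0, t = rho * sqrt((n-2)/(1-rho^2)) = 5.2034 ~ t(6).
Step 5: Two-sided p-value from the t-distribution with 6 df = 0.002008.
Step 6: alpha = 0.1. reject H0.

rho = 0.9048, p = 0.002008, reject H0 at alpha = 0.1.


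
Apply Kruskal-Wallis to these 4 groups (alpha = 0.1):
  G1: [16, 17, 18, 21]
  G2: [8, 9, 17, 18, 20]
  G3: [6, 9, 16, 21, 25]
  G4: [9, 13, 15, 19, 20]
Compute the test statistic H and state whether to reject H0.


Step 1: Combine all N = 19 observations and assign midranks.
sorted (value, group, rank): (6,G3,1), (8,G2,2), (9,G2,4), (9,G3,4), (9,G4,4), (13,G4,6), (15,G4,7), (16,G1,8.5), (16,G3,8.5), (17,G1,10.5), (17,G2,10.5), (18,G1,12.5), (18,G2,12.5), (19,G4,14), (20,G2,15.5), (20,G4,15.5), (21,G1,17.5), (21,G3,17.5), (25,G3,19)
Step 2: Sum ranks within each group.
R_1 = 49 (n_1 = 4)
R_2 = 44.5 (n_2 = 5)
R_3 = 50 (n_3 = 5)
R_4 = 46.5 (n_4 = 5)
Step 3: H = 12/(N(N+1)) * sum(R_i^2/n_i) - 3(N+1)
     = 12/(19*20) * (49^2/4 + 44.5^2/5 + 50^2/5 + 46.5^2/5) - 3*20
     = 0.031579 * 1928.75 - 60
     = 0.907895.
Step 4: Ties present; correction factor C = 1 - 54/(19^3 - 19) = 0.992105. Corrected H = 0.907895 / 0.992105 = 0.915119.
Step 5: Under H0, H ~ chi^2(3); p-value = 0.821778.
Step 6: alpha = 0.1. fail to reject H0.

H = 0.9151, df = 3, p = 0.821778, fail to reject H0.


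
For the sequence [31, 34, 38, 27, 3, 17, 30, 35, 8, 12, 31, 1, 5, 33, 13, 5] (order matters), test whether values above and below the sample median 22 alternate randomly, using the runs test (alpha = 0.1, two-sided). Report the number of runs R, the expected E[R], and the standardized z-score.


Step 1: Compute median = 22; label A = above, B = below.
Labels in order: AAAABBAABBABBABB  (n_A = 8, n_B = 8)
Step 2: Count runs R = 8.
Step 3: Under H0 (random ordering), E[R] = 2*n_A*n_B/(n_A+n_B) + 1 = 2*8*8/16 + 1 = 9.0000.
        Var[R] = 2*n_A*n_B*(2*n_A*n_B - n_A - n_B) / ((n_A+n_B)^2 * (n_A+n_B-1)) = 14336/3840 = 3.7333.
        SD[R] = 1.9322.
Step 4: Continuity-corrected z = (R + 0.5 - E[R]) / SD[R] = (8 + 0.5 - 9.0000) / 1.9322 = -0.2588.
Step 5: Two-sided p-value via normal approximation = 2*(1 - Phi(|z|)) = 0.795809.
Step 6: alpha = 0.1. fail to reject H0.

R = 8, z = -0.2588, p = 0.795809, fail to reject H0.


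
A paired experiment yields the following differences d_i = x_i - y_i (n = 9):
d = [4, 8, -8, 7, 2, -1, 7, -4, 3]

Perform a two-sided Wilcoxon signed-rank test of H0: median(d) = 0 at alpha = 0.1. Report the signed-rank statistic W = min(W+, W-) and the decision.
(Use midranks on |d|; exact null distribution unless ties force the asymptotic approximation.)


Step 1: Drop any zero differences (none here) and take |d_i|.
|d| = [4, 8, 8, 7, 2, 1, 7, 4, 3]
Step 2: Midrank |d_i| (ties get averaged ranks).
ranks: |4|->4.5, |8|->8.5, |8|->8.5, |7|->6.5, |2|->2, |1|->1, |7|->6.5, |4|->4.5, |3|->3
Step 3: Attach original signs; sum ranks with positive sign and with negative sign.
W+ = 4.5 + 8.5 + 6.5 + 2 + 6.5 + 3 = 31
W- = 8.5 + 1 + 4.5 = 14
(Check: W+ + W- = 45 should equal n(n+1)/2 = 45.)
Step 4: Test statistic W = min(W+, W-) = 14.
Step 5: Ties in |d|, so use the tie-corrected normal approximation.
        E[W] = n(n+1)/4 = 9*10/4 = 22.5.
        Tie groups: |d|=4 (t=2), |d|=7 (t=2), |d|=8 (t=2); sum(t^3 - t) = 18.
        Var[W] = n(n+1)(2n+1)/24 - sum(t^3-t)/48 = 1710/24 - 18/48 = 70.875.
        z = (W - E[W]) / sqrt(Var[W]) = (14 - 22.5) / 8.4187 = -1.0097.
        Two-sided p = 2*Phi(z) = 0.312661.
Step 6: alpha = 0.1. fail to reject H0.

W+ = 31, W- = 14, W = min = 14, p = 0.312661, fail to reject H0.


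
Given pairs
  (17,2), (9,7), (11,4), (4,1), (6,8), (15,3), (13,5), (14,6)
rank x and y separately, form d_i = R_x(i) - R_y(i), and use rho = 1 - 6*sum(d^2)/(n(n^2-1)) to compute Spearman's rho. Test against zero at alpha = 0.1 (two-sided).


Step 1: Rank x and y separately (midranks; no ties here).
rank(x): 17->8, 9->3, 11->4, 4->1, 6->2, 15->7, 13->5, 14->6
rank(y): 2->2, 7->7, 4->4, 1->1, 8->8, 3->3, 5->5, 6->6
Step 2: d_i = R_x(i) - R_y(i); compute d_i^2.
  (8-2)^2=36, (3-7)^2=16, (4-4)^2=0, (1-1)^2=0, (2-8)^2=36, (7-3)^2=16, (5-5)^2=0, (6-6)^2=0
sum(d^2) = 104.
Step 3: rho = 1 - 6*104 / (8*(8^2 - 1)) = 1 - 624/504 = -0.238095.
Step 4: Under H0, t = rho * sqrt((n-2)/(1-rho^2)) = -0.6005 ~ t(6).
Step 5: Two-sided p-value from the t-distribution with 6 df = 0.570156.
Step 6: alpha = 0.1. fail to reject H0.

rho = -0.2381, p = 0.570156, fail to reject H0 at alpha = 0.1.


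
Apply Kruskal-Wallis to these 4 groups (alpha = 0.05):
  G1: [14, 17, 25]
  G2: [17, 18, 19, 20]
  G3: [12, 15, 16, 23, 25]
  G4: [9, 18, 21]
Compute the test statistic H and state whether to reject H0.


Step 1: Combine all N = 15 observations and assign midranks.
sorted (value, group, rank): (9,G4,1), (12,G3,2), (14,G1,3), (15,G3,4), (16,G3,5), (17,G1,6.5), (17,G2,6.5), (18,G2,8.5), (18,G4,8.5), (19,G2,10), (20,G2,11), (21,G4,12), (23,G3,13), (25,G1,14.5), (25,G3,14.5)
Step 2: Sum ranks within each group.
R_1 = 24 (n_1 = 3)
R_2 = 36 (n_2 = 4)
R_3 = 38.5 (n_3 = 5)
R_4 = 21.5 (n_4 = 3)
Step 3: H = 12/(N(N+1)) * sum(R_i^2/n_i) - 3(N+1)
     = 12/(15*16) * (24^2/3 + 36^2/4 + 38.5^2/5 + 21.5^2/3) - 3*16
     = 0.050000 * 966.533 - 48
     = 0.326667.
Step 4: Ties present; correction factor C = 1 - 18/(15^3 - 15) = 0.994643. Corrected H = 0.326667 / 0.994643 = 0.328426.
Step 5: Under H0, H ~ chi^2(3); p-value = 0.954597.
Step 6: alpha = 0.05. fail to reject H0.

H = 0.3284, df = 3, p = 0.954597, fail to reject H0.


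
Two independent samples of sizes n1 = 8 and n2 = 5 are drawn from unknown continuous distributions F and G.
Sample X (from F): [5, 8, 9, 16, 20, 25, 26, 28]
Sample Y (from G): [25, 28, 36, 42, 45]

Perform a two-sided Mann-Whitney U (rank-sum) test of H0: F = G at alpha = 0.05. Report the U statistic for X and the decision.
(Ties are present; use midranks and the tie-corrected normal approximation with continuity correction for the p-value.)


Step 1: Combine and sort all 13 observations; assign midranks.
sorted (value, group): (5,X), (8,X), (9,X), (16,X), (20,X), (25,X), (25,Y), (26,X), (28,X), (28,Y), (36,Y), (42,Y), (45,Y)
ranks: 5->1, 8->2, 9->3, 16->4, 20->5, 25->6.5, 25->6.5, 26->8, 28->9.5, 28->9.5, 36->11, 42->12, 45->13
Step 2: Rank sum for X: R1 = 1 + 2 + 3 + 4 + 5 + 6.5 + 8 + 9.5 = 39.
Step 3: U_X = R1 - n1(n1+1)/2 = 39 - 8*9/2 = 39 - 36 = 3.
       U_Y = n1*n2 - U_X = 40 - 3 = 37.
Step 4: Ties are present, so use the tie-corrected normal approximation (with continuity correction) for the p-value.
Step 5: p-value = 0.015435; compare to alpha = 0.05. reject H0.

U_X = 3, p = 0.015435, reject H0 at alpha = 0.05.


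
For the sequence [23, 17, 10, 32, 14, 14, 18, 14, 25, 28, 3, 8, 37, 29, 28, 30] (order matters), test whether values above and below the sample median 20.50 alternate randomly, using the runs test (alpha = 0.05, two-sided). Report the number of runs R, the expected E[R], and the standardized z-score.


Step 1: Compute median = 20.50; label A = above, B = below.
Labels in order: ABBABBBBAABBAAAA  (n_A = 8, n_B = 8)
Step 2: Count runs R = 7.
Step 3: Under H0 (random ordering), E[R] = 2*n_A*n_B/(n_A+n_B) + 1 = 2*8*8/16 + 1 = 9.0000.
        Var[R] = 2*n_A*n_B*(2*n_A*n_B - n_A - n_B) / ((n_A+n_B)^2 * (n_A+n_B-1)) = 14336/3840 = 3.7333.
        SD[R] = 1.9322.
Step 4: Continuity-corrected z = (R + 0.5 - E[R]) / SD[R] = (7 + 0.5 - 9.0000) / 1.9322 = -0.7763.
Step 5: Two-sided p-value via normal approximation = 2*(1 - Phi(|z|)) = 0.437558.
Step 6: alpha = 0.05. fail to reject H0.

R = 7, z = -0.7763, p = 0.437558, fail to reject H0.


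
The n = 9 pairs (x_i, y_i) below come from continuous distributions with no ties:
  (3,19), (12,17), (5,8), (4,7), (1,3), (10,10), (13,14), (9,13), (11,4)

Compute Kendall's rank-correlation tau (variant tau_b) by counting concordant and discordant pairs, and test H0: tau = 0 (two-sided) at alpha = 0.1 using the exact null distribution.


Step 1: Enumerate the 36 unordered pairs (i,j) with i<j and classify each by sign(x_j-x_i) * sign(y_j-y_i).
  (1,2):dx=+9,dy=-2->D; (1,3):dx=+2,dy=-11->D; (1,4):dx=+1,dy=-12->D; (1,5):dx=-2,dy=-16->C
  (1,6):dx=+7,dy=-9->D; (1,7):dx=+10,dy=-5->D; (1,8):dx=+6,dy=-6->D; (1,9):dx=+8,dy=-15->D
  (2,3):dx=-7,dy=-9->C; (2,4):dx=-8,dy=-10->C; (2,5):dx=-11,dy=-14->C; (2,6):dx=-2,dy=-7->C
  (2,7):dx=+1,dy=-3->D; (2,8):dx=-3,dy=-4->C; (2,9):dx=-1,dy=-13->C; (3,4):dx=-1,dy=-1->C
  (3,5):dx=-4,dy=-5->C; (3,6):dx=+5,dy=+2->C; (3,7):dx=+8,dy=+6->C; (3,8):dx=+4,dy=+5->C
  (3,9):dx=+6,dy=-4->D; (4,5):dx=-3,dy=-4->C; (4,6):dx=+6,dy=+3->C; (4,7):dx=+9,dy=+7->C
  (4,8):dx=+5,dy=+6->C; (4,9):dx=+7,dy=-3->D; (5,6):dx=+9,dy=+7->C; (5,7):dx=+12,dy=+11->C
  (5,8):dx=+8,dy=+10->C; (5,9):dx=+10,dy=+1->C; (6,7):dx=+3,dy=+4->C; (6,8):dx=-1,dy=+3->D
  (6,9):dx=+1,dy=-6->D; (7,8):dx=-4,dy=-1->C; (7,9):dx=-2,dy=-10->C; (8,9):dx=+2,dy=-9->D
Step 2: C = 23, D = 13, total pairs = 36.
Step 3: tau = (C - D)/(n(n-1)/2) = (23 - 13)/36 = 0.277778.
Step 4: Exact two-sided p-value (enumerate n! = 362880 permutations of y under H0): p = 0.358488.
Step 5: alpha = 0.1. fail to reject H0.

tau_b = 0.2778 (C=23, D=13), p = 0.358488, fail to reject H0.


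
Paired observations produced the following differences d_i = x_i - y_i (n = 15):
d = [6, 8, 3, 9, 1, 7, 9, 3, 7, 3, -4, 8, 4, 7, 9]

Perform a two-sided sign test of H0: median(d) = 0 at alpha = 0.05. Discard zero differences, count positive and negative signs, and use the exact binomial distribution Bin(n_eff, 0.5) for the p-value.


Step 1: Discard zero differences. Original n = 15; n_eff = number of nonzero differences = 15.
Nonzero differences (with sign): +6, +8, +3, +9, +1, +7, +9, +3, +7, +3, -4, +8, +4, +7, +9
Step 2: Count signs: positive = 14, negative = 1.
Step 3: Under H0: P(positive) = 0.5, so the number of positives S ~ Bin(15, 0.5).
Step 4: Two-sided exact p-value = sum of Bin(15,0.5) probabilities at or below the observed probability = 0.000977.
Step 5: alpha = 0.05. reject H0.

n_eff = 15, pos = 14, neg = 1, p = 0.000977, reject H0.


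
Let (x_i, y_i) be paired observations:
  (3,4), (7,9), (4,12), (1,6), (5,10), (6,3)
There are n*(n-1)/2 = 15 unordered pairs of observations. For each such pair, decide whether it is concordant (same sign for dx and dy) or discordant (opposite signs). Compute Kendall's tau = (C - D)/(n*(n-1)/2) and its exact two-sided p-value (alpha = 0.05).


Step 1: Enumerate the 15 unordered pairs (i,j) with i<j and classify each by sign(x_j-x_i) * sign(y_j-y_i).
  (1,2):dx=+4,dy=+5->C; (1,3):dx=+1,dy=+8->C; (1,4):dx=-2,dy=+2->D; (1,5):dx=+2,dy=+6->C
  (1,6):dx=+3,dy=-1->D; (2,3):dx=-3,dy=+3->D; (2,4):dx=-6,dy=-3->C; (2,5):dx=-2,dy=+1->D
  (2,6):dx=-1,dy=-6->C; (3,4):dx=-3,dy=-6->C; (3,5):dx=+1,dy=-2->D; (3,6):dx=+2,dy=-9->D
  (4,5):dx=+4,dy=+4->C; (4,6):dx=+5,dy=-3->D; (5,6):dx=+1,dy=-7->D
Step 2: C = 7, D = 8, total pairs = 15.
Step 3: tau = (C - D)/(n(n-1)/2) = (7 - 8)/15 = -0.066667.
Step 4: Exact two-sided p-value (enumerate n! = 720 permutations of y under H0): p = 1.000000.
Step 5: alpha = 0.05. fail to reject H0.

tau_b = -0.0667 (C=7, D=8), p = 1.000000, fail to reject H0.


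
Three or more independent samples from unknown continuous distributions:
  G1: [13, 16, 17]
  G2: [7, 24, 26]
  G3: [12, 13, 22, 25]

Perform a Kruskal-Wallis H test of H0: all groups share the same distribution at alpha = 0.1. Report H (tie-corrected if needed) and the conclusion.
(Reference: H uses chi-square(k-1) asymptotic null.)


Step 1: Combine all N = 10 observations and assign midranks.
sorted (value, group, rank): (7,G2,1), (12,G3,2), (13,G1,3.5), (13,G3,3.5), (16,G1,5), (17,G1,6), (22,G3,7), (24,G2,8), (25,G3,9), (26,G2,10)
Step 2: Sum ranks within each group.
R_1 = 14.5 (n_1 = 3)
R_2 = 19 (n_2 = 3)
R_3 = 21.5 (n_3 = 4)
Step 3: H = 12/(N(N+1)) * sum(R_i^2/n_i) - 3(N+1)
     = 12/(10*11) * (14.5^2/3 + 19^2/3 + 21.5^2/4) - 3*11
     = 0.109091 * 305.979 - 33
     = 0.379545.
Step 4: Ties present; correction factor C = 1 - 6/(10^3 - 10) = 0.993939. Corrected H = 0.379545 / 0.993939 = 0.381860.
Step 5: Under H0, H ~ chi^2(2); p-value = 0.826191.
Step 6: alpha = 0.1. fail to reject H0.

H = 0.3819, df = 2, p = 0.826191, fail to reject H0.


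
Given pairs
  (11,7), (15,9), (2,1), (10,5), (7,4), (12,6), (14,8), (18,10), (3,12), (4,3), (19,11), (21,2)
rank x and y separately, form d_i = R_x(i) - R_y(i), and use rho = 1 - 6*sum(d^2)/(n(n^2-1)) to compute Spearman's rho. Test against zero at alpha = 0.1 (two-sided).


Step 1: Rank x and y separately (midranks; no ties here).
rank(x): 11->6, 15->9, 2->1, 10->5, 7->4, 12->7, 14->8, 18->10, 3->2, 4->3, 19->11, 21->12
rank(y): 7->7, 9->9, 1->1, 5->5, 4->4, 6->6, 8->8, 10->10, 12->12, 3->3, 11->11, 2->2
Step 2: d_i = R_x(i) - R_y(i); compute d_i^2.
  (6-7)^2=1, (9-9)^2=0, (1-1)^2=0, (5-5)^2=0, (4-4)^2=0, (7-6)^2=1, (8-8)^2=0, (10-10)^2=0, (2-12)^2=100, (3-3)^2=0, (11-11)^2=0, (12-2)^2=100
sum(d^2) = 202.
Step 3: rho = 1 - 6*202 / (12*(12^2 - 1)) = 1 - 1212/1716 = 0.293706.
Step 4: Under H0, t = rho * sqrt((n-2)/(1-rho^2)) = 0.9716 ~ t(10).
Step 5: Two-sided p-value from the t-distribution with 10 df = 0.354148.
Step 6: alpha = 0.1. fail to reject H0.

rho = 0.2937, p = 0.354148, fail to reject H0 at alpha = 0.1.


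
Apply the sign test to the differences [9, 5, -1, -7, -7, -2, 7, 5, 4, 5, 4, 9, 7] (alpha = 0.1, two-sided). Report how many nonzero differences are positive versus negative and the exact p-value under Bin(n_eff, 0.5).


Step 1: Discard zero differences. Original n = 13; n_eff = number of nonzero differences = 13.
Nonzero differences (with sign): +9, +5, -1, -7, -7, -2, +7, +5, +4, +5, +4, +9, +7
Step 2: Count signs: positive = 9, negative = 4.
Step 3: Under H0: P(positive) = 0.5, so the number of positives S ~ Bin(13, 0.5).
Step 4: Two-sided exact p-value = sum of Bin(13,0.5) probabilities at or below the observed probability = 0.266846.
Step 5: alpha = 0.1. fail to reject H0.

n_eff = 13, pos = 9, neg = 4, p = 0.266846, fail to reject H0.


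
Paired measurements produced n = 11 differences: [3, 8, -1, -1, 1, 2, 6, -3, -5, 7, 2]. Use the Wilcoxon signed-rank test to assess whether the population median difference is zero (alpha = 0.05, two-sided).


Step 1: Drop any zero differences (none here) and take |d_i|.
|d| = [3, 8, 1, 1, 1, 2, 6, 3, 5, 7, 2]
Step 2: Midrank |d_i| (ties get averaged ranks).
ranks: |3|->6.5, |8|->11, |1|->2, |1|->2, |1|->2, |2|->4.5, |6|->9, |3|->6.5, |5|->8, |7|->10, |2|->4.5
Step 3: Attach original signs; sum ranks with positive sign and with negative sign.
W+ = 6.5 + 11 + 2 + 4.5 + 9 + 10 + 4.5 = 47.5
W- = 2 + 2 + 6.5 + 8 = 18.5
(Check: W+ + W- = 66 should equal n(n+1)/2 = 66.)
Step 4: Test statistic W = min(W+, W-) = 18.5.
Step 5: Ties in |d|, so use the tie-corrected normal approximation.
        E[W] = n(n+1)/4 = 11*12/4 = 33.
        Tie groups: |d|=1 (t=3), |d|=2 (t=2), |d|=3 (t=2); sum(t^3 - t) = 36.
        Var[W] = n(n+1)(2n+1)/24 - sum(t^3-t)/48 = 3036/24 - 36/48 = 125.75.
        z = (W - E[W]) / sqrt(Var[W]) = (18.5 - 33) / 11.2138 = -1.2930.
        Two-sided p = 2*Phi(z) = 0.195995.
Step 6: alpha = 0.05. fail to reject H0.

W+ = 47.5, W- = 18.5, W = min = 18.5, p = 0.195995, fail to reject H0.


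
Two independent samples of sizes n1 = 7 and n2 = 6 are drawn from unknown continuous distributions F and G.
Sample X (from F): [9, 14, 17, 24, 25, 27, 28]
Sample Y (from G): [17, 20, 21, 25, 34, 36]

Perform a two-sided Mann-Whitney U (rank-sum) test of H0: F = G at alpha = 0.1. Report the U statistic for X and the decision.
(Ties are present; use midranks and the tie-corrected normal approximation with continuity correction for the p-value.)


Step 1: Combine and sort all 13 observations; assign midranks.
sorted (value, group): (9,X), (14,X), (17,X), (17,Y), (20,Y), (21,Y), (24,X), (25,X), (25,Y), (27,X), (28,X), (34,Y), (36,Y)
ranks: 9->1, 14->2, 17->3.5, 17->3.5, 20->5, 21->6, 24->7, 25->8.5, 25->8.5, 27->10, 28->11, 34->12, 36->13
Step 2: Rank sum for X: R1 = 1 + 2 + 3.5 + 7 + 8.5 + 10 + 11 = 43.
Step 3: U_X = R1 - n1(n1+1)/2 = 43 - 7*8/2 = 43 - 28 = 15.
       U_Y = n1*n2 - U_X = 42 - 15 = 27.
Step 4: Ties are present, so use the tie-corrected normal approximation (with continuity correction) for the p-value.
Step 5: p-value = 0.430766; compare to alpha = 0.1. fail to reject H0.

U_X = 15, p = 0.430766, fail to reject H0 at alpha = 0.1.


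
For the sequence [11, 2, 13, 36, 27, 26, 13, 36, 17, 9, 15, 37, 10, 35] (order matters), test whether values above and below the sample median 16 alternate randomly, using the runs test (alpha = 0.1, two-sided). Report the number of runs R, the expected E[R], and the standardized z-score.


Step 1: Compute median = 16; label A = above, B = below.
Labels in order: BBBAAABAABBABA  (n_A = 7, n_B = 7)
Step 2: Count runs R = 8.
Step 3: Under H0 (random ordering), E[R] = 2*n_A*n_B/(n_A+n_B) + 1 = 2*7*7/14 + 1 = 8.0000.
        Var[R] = 2*n_A*n_B*(2*n_A*n_B - n_A - n_B) / ((n_A+n_B)^2 * (n_A+n_B-1)) = 8232/2548 = 3.2308.
        SD[R] = 1.7974.
Step 4: R = E[R], so z = 0 with no continuity correction.
Step 5: Two-sided p-value via normal approximation = 2*(1 - Phi(|z|)) = 1.000000.
Step 6: alpha = 0.1. fail to reject H0.

R = 8, z = 0.0000, p = 1.000000, fail to reject H0.


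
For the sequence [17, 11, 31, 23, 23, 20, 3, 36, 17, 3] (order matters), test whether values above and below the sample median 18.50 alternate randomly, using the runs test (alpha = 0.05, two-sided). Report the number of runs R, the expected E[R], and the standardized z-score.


Step 1: Compute median = 18.50; label A = above, B = below.
Labels in order: BBAAAABABB  (n_A = 5, n_B = 5)
Step 2: Count runs R = 5.
Step 3: Under H0 (random ordering), E[R] = 2*n_A*n_B/(n_A+n_B) + 1 = 2*5*5/10 + 1 = 6.0000.
        Var[R] = 2*n_A*n_B*(2*n_A*n_B - n_A - n_B) / ((n_A+n_B)^2 * (n_A+n_B-1)) = 2000/900 = 2.2222.
        SD[R] = 1.4907.
Step 4: Continuity-corrected z = (R + 0.5 - E[R]) / SD[R] = (5 + 0.5 - 6.0000) / 1.4907 = -0.3354.
Step 5: Two-sided p-value via normal approximation = 2*(1 - Phi(|z|)) = 0.737316.
Step 6: alpha = 0.05. fail to reject H0.

R = 5, z = -0.3354, p = 0.737316, fail to reject H0.


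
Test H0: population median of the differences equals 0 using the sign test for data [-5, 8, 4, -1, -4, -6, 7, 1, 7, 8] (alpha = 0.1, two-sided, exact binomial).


Step 1: Discard zero differences. Original n = 10; n_eff = number of nonzero differences = 10.
Nonzero differences (with sign): -5, +8, +4, -1, -4, -6, +7, +1, +7, +8
Step 2: Count signs: positive = 6, negative = 4.
Step 3: Under H0: P(positive) = 0.5, so the number of positives S ~ Bin(10, 0.5).
Step 4: Two-sided exact p-value = sum of Bin(10,0.5) probabilities at or below the observed probability = 0.753906.
Step 5: alpha = 0.1. fail to reject H0.

n_eff = 10, pos = 6, neg = 4, p = 0.753906, fail to reject H0.


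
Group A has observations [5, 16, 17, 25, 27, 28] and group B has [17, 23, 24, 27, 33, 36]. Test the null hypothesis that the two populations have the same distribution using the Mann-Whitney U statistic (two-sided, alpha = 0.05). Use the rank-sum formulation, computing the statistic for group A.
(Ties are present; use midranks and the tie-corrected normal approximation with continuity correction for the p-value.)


Step 1: Combine and sort all 12 observations; assign midranks.
sorted (value, group): (5,X), (16,X), (17,X), (17,Y), (23,Y), (24,Y), (25,X), (27,X), (27,Y), (28,X), (33,Y), (36,Y)
ranks: 5->1, 16->2, 17->3.5, 17->3.5, 23->5, 24->6, 25->7, 27->8.5, 27->8.5, 28->10, 33->11, 36->12
Step 2: Rank sum for X: R1 = 1 + 2 + 3.5 + 7 + 8.5 + 10 = 32.
Step 3: U_X = R1 - n1(n1+1)/2 = 32 - 6*7/2 = 32 - 21 = 11.
       U_Y = n1*n2 - U_X = 36 - 11 = 25.
Step 4: Ties are present, so use the tie-corrected normal approximation (with continuity correction) for the p-value.
Step 5: p-value = 0.296258; compare to alpha = 0.05. fail to reject H0.

U_X = 11, p = 0.296258, fail to reject H0 at alpha = 0.05.


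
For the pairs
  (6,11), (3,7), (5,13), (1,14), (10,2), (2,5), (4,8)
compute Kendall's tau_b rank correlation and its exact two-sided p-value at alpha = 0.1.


Step 1: Enumerate the 21 unordered pairs (i,j) with i<j and classify each by sign(x_j-x_i) * sign(y_j-y_i).
  (1,2):dx=-3,dy=-4->C; (1,3):dx=-1,dy=+2->D; (1,4):dx=-5,dy=+3->D; (1,5):dx=+4,dy=-9->D
  (1,6):dx=-4,dy=-6->C; (1,7):dx=-2,dy=-3->C; (2,3):dx=+2,dy=+6->C; (2,4):dx=-2,dy=+7->D
  (2,5):dx=+7,dy=-5->D; (2,6):dx=-1,dy=-2->C; (2,7):dx=+1,dy=+1->C; (3,4):dx=-4,dy=+1->D
  (3,5):dx=+5,dy=-11->D; (3,6):dx=-3,dy=-8->C; (3,7):dx=-1,dy=-5->C; (4,5):dx=+9,dy=-12->D
  (4,6):dx=+1,dy=-9->D; (4,7):dx=+3,dy=-6->D; (5,6):dx=-8,dy=+3->D; (5,7):dx=-6,dy=+6->D
  (6,7):dx=+2,dy=+3->C
Step 2: C = 9, D = 12, total pairs = 21.
Step 3: tau = (C - D)/(n(n-1)/2) = (9 - 12)/21 = -0.142857.
Step 4: Exact two-sided p-value (enumerate n! = 5040 permutations of y under H0): p = 0.772619.
Step 5: alpha = 0.1. fail to reject H0.

tau_b = -0.1429 (C=9, D=12), p = 0.772619, fail to reject H0.


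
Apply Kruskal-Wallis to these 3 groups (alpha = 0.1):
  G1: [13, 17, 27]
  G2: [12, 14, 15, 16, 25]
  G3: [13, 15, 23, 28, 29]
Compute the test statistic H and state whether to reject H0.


Step 1: Combine all N = 13 observations and assign midranks.
sorted (value, group, rank): (12,G2,1), (13,G1,2.5), (13,G3,2.5), (14,G2,4), (15,G2,5.5), (15,G3,5.5), (16,G2,7), (17,G1,8), (23,G3,9), (25,G2,10), (27,G1,11), (28,G3,12), (29,G3,13)
Step 2: Sum ranks within each group.
R_1 = 21.5 (n_1 = 3)
R_2 = 27.5 (n_2 = 5)
R_3 = 42 (n_3 = 5)
Step 3: H = 12/(N(N+1)) * sum(R_i^2/n_i) - 3(N+1)
     = 12/(13*14) * (21.5^2/3 + 27.5^2/5 + 42^2/5) - 3*14
     = 0.065934 * 658.133 - 42
     = 1.393407.
Step 4: Ties present; correction factor C = 1 - 12/(13^3 - 13) = 0.994505. Corrected H = 1.393407 / 0.994505 = 1.401105.
Step 5: Under H0, H ~ chi^2(2); p-value = 0.496311.
Step 6: alpha = 0.1. fail to reject H0.

H = 1.4011, df = 2, p = 0.496311, fail to reject H0.


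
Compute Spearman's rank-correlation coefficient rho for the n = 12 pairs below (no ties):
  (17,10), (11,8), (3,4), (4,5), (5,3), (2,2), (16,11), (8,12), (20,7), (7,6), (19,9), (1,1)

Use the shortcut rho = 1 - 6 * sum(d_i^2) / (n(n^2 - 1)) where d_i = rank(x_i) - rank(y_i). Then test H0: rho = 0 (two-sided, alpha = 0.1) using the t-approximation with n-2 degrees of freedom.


Step 1: Rank x and y separately (midranks; no ties here).
rank(x): 17->10, 11->8, 3->3, 4->4, 5->5, 2->2, 16->9, 8->7, 20->12, 7->6, 19->11, 1->1
rank(y): 10->10, 8->8, 4->4, 5->5, 3->3, 2->2, 11->11, 12->12, 7->7, 6->6, 9->9, 1->1
Step 2: d_i = R_x(i) - R_y(i); compute d_i^2.
  (10-10)^2=0, (8-8)^2=0, (3-4)^2=1, (4-5)^2=1, (5-3)^2=4, (2-2)^2=0, (9-11)^2=4, (7-12)^2=25, (12-7)^2=25, (6-6)^2=0, (11-9)^2=4, (1-1)^2=0
sum(d^2) = 64.
Step 3: rho = 1 - 6*64 / (12*(12^2 - 1)) = 1 - 384/1716 = 0.776224.
Step 4: Under H0, t = rho * sqrt((n-2)/(1-rho^2)) = 3.8934 ~ t(10).
Step 5: Two-sided p-value from the t-distribution with 10 df = 0.002993.
Step 6: alpha = 0.1. reject H0.

rho = 0.7762, p = 0.002993, reject H0 at alpha = 0.1.


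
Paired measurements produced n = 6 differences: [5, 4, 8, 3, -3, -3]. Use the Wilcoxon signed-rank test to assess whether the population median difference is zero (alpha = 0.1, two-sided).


Step 1: Drop any zero differences (none here) and take |d_i|.
|d| = [5, 4, 8, 3, 3, 3]
Step 2: Midrank |d_i| (ties get averaged ranks).
ranks: |5|->5, |4|->4, |8|->6, |3|->2, |3|->2, |3|->2
Step 3: Attach original signs; sum ranks with positive sign and with negative sign.
W+ = 5 + 4 + 6 + 2 = 17
W- = 2 + 2 = 4
(Check: W+ + W- = 21 should equal n(n+1)/2 = 21.)
Step 4: Test statistic W = min(W+, W-) = 4.
Step 5: Ties in |d|, so use the tie-corrected normal approximation.
        E[W] = n(n+1)/4 = 6*7/4 = 10.5.
        Tie groups: |d|=3 (t=3); sum(t^3 - t) = 24.
        Var[W] = n(n+1)(2n+1)/24 - sum(t^3-t)/48 = 546/24 - 24/48 = 22.25.
        z = (W - E[W]) / sqrt(Var[W]) = (4 - 10.5) / 4.7170 = -1.3780.
        Two-sided p = 2*Phi(z) = 0.168204.
Step 6: alpha = 0.1. fail to reject H0.

W+ = 17, W- = 4, W = min = 4, p = 0.168204, fail to reject H0.


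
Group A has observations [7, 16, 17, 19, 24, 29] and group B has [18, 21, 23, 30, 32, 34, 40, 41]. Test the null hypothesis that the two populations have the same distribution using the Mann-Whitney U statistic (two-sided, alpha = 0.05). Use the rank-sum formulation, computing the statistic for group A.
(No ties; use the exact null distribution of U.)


Step 1: Combine and sort all 14 observations; assign midranks.
sorted (value, group): (7,X), (16,X), (17,X), (18,Y), (19,X), (21,Y), (23,Y), (24,X), (29,X), (30,Y), (32,Y), (34,Y), (40,Y), (41,Y)
ranks: 7->1, 16->2, 17->3, 18->4, 19->5, 21->6, 23->7, 24->8, 29->9, 30->10, 32->11, 34->12, 40->13, 41->14
Step 2: Rank sum for X: R1 = 1 + 2 + 3 + 5 + 8 + 9 = 28.
Step 3: U_X = R1 - n1(n1+1)/2 = 28 - 6*7/2 = 28 - 21 = 7.
       U_Y = n1*n2 - U_X = 48 - 7 = 41.
Step 4: No ties, so the exact null distribution of U (based on enumerating the C(14,6) = 3003 equally likely rank assignments) gives the two-sided p-value.
Step 5: p-value = 0.029304; compare to alpha = 0.05. reject H0.

U_X = 7, p = 0.029304, reject H0 at alpha = 0.05.


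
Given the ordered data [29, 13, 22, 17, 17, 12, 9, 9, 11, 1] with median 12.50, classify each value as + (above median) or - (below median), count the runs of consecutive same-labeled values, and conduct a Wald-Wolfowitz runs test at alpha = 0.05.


Step 1: Compute median = 12.50; label A = above, B = below.
Labels in order: AAAAABBBBB  (n_A = 5, n_B = 5)
Step 2: Count runs R = 2.
Step 3: Under H0 (random ordering), E[R] = 2*n_A*n_B/(n_A+n_B) + 1 = 2*5*5/10 + 1 = 6.0000.
        Var[R] = 2*n_A*n_B*(2*n_A*n_B - n_A - n_B) / ((n_A+n_B)^2 * (n_A+n_B-1)) = 2000/900 = 2.2222.
        SD[R] = 1.4907.
Step 4: Continuity-corrected z = (R + 0.5 - E[R]) / SD[R] = (2 + 0.5 - 6.0000) / 1.4907 = -2.3479.
Step 5: Two-sided p-value via normal approximation = 2*(1 - Phi(|z|)) = 0.018881.
Step 6: alpha = 0.05. reject H0.

R = 2, z = -2.3479, p = 0.018881, reject H0.


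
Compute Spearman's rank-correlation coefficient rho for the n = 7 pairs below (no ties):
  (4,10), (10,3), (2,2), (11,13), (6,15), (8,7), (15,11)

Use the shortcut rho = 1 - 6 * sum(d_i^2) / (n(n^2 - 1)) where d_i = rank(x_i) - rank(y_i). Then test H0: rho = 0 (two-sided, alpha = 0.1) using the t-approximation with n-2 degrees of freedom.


Step 1: Rank x and y separately (midranks; no ties here).
rank(x): 4->2, 10->5, 2->1, 11->6, 6->3, 8->4, 15->7
rank(y): 10->4, 3->2, 2->1, 13->6, 15->7, 7->3, 11->5
Step 2: d_i = R_x(i) - R_y(i); compute d_i^2.
  (2-4)^2=4, (5-2)^2=9, (1-1)^2=0, (6-6)^2=0, (3-7)^2=16, (4-3)^2=1, (7-5)^2=4
sum(d^2) = 34.
Step 3: rho = 1 - 6*34 / (7*(7^2 - 1)) = 1 - 204/336 = 0.392857.
Step 4: Under H0, t = rho * sqrt((n-2)/(1-rho^2)) = 0.9553 ~ t(5).
Step 5: Two-sided p-value from the t-distribution with 5 df = 0.383317.
Step 6: alpha = 0.1. fail to reject H0.

rho = 0.3929, p = 0.383317, fail to reject H0 at alpha = 0.1.


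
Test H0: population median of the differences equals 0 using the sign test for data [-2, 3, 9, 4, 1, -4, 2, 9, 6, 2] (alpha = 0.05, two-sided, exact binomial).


Step 1: Discard zero differences. Original n = 10; n_eff = number of nonzero differences = 10.
Nonzero differences (with sign): -2, +3, +9, +4, +1, -4, +2, +9, +6, +2
Step 2: Count signs: positive = 8, negative = 2.
Step 3: Under H0: P(positive) = 0.5, so the number of positives S ~ Bin(10, 0.5).
Step 4: Two-sided exact p-value = sum of Bin(10,0.5) probabilities at or below the observed probability = 0.109375.
Step 5: alpha = 0.05. fail to reject H0.

n_eff = 10, pos = 8, neg = 2, p = 0.109375, fail to reject H0.


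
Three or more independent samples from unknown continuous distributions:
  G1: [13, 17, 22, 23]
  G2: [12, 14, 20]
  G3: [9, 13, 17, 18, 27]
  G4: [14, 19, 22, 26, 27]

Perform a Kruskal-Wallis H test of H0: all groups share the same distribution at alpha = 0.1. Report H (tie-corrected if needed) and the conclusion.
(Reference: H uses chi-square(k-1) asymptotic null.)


Step 1: Combine all N = 17 observations and assign midranks.
sorted (value, group, rank): (9,G3,1), (12,G2,2), (13,G1,3.5), (13,G3,3.5), (14,G2,5.5), (14,G4,5.5), (17,G1,7.5), (17,G3,7.5), (18,G3,9), (19,G4,10), (20,G2,11), (22,G1,12.5), (22,G4,12.5), (23,G1,14), (26,G4,15), (27,G3,16.5), (27,G4,16.5)
Step 2: Sum ranks within each group.
R_1 = 37.5 (n_1 = 4)
R_2 = 18.5 (n_2 = 3)
R_3 = 37.5 (n_3 = 5)
R_4 = 59.5 (n_4 = 5)
Step 3: H = 12/(N(N+1)) * sum(R_i^2/n_i) - 3(N+1)
     = 12/(17*18) * (37.5^2/4 + 18.5^2/3 + 37.5^2/5 + 59.5^2/5) - 3*18
     = 0.039216 * 1454.95 - 54
     = 3.056699.
Step 4: Ties present; correction factor C = 1 - 30/(17^3 - 17) = 0.993873. Corrected H = 3.056699 / 0.993873 = 3.075545.
Step 5: Under H0, H ~ chi^2(3); p-value = 0.380124.
Step 6: alpha = 0.1. fail to reject H0.

H = 3.0755, df = 3, p = 0.380124, fail to reject H0.


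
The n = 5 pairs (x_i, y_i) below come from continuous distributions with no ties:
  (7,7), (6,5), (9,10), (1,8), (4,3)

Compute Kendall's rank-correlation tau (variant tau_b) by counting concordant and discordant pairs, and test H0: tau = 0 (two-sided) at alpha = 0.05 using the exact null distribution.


Step 1: Enumerate the 10 unordered pairs (i,j) with i<j and classify each by sign(x_j-x_i) * sign(y_j-y_i).
  (1,2):dx=-1,dy=-2->C; (1,3):dx=+2,dy=+3->C; (1,4):dx=-6,dy=+1->D; (1,5):dx=-3,dy=-4->C
  (2,3):dx=+3,dy=+5->C; (2,4):dx=-5,dy=+3->D; (2,5):dx=-2,dy=-2->C; (3,4):dx=-8,dy=-2->C
  (3,5):dx=-5,dy=-7->C; (4,5):dx=+3,dy=-5->D
Step 2: C = 7, D = 3, total pairs = 10.
Step 3: tau = (C - D)/(n(n-1)/2) = (7 - 3)/10 = 0.400000.
Step 4: Exact two-sided p-value (enumerate n! = 120 permutations of y under H0): p = 0.483333.
Step 5: alpha = 0.05. fail to reject H0.

tau_b = 0.4000 (C=7, D=3), p = 0.483333, fail to reject H0.
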